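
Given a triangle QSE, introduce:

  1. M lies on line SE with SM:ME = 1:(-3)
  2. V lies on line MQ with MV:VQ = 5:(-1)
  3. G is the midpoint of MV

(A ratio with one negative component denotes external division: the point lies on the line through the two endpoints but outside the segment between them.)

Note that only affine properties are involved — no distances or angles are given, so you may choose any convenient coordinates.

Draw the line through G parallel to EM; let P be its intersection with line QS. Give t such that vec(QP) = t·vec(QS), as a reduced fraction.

Work in coordinates with Q = (0, 0), S = (1, 0), E = (0, 1).
1. M lies on line SE with SM:ME = 1:(-3) ⇒ M = (3/2, -1/2)
2. V lies on line MQ with MV:VQ = 5:(-1) ⇒ V = (-3/8, 1/8)
3. G is the midpoint of MV ⇒ G = (9/16, -3/16)
through G parallel to EM: direction (3/2, -3/2); meets QS at P = (3/8, 0)
P = Q + t·(S−Q) with t = 3/8

t = 3/8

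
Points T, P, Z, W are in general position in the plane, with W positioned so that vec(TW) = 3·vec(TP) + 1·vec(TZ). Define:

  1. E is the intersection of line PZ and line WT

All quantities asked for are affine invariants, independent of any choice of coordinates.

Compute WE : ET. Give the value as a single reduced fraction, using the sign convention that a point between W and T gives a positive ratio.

WE:ET = 3

Choose coordinates T = (0, 0), P = (1, 0), Z = (0, 1), W = (3, 1).
1. E is the intersection of line PZ and line WT ⇒ E = (3/4, 1/4)
E = W + t·(T−W) with t = 3/4, so WE:ET = t:(1−t) = 3/4:1/4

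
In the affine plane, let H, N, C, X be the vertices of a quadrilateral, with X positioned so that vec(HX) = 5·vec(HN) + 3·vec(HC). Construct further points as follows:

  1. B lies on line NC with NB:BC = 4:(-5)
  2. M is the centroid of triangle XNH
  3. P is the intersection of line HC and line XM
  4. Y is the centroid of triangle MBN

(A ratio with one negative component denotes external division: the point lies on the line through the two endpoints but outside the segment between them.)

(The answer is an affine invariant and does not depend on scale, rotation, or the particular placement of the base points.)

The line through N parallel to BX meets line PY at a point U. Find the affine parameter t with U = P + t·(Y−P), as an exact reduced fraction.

Work in coordinates with H = (0, 0), N = (1, 0), C = (0, 1), X = (5, 3).
1. B lies on line NC with NB:BC = 4:(-5) ⇒ B = (5, -4)
2. M is the centroid of triangle XNH ⇒ M = (2, 1)
3. P is the intersection of line HC and line XM ⇒ P = (0, -1/3)
4. Y is the centroid of triangle MBN ⇒ Y = (8/3, -1)
through N parallel to BX: direction (0, 7); meets PY at U = (1, -7/12)
U = P + t·(Y−P) with t = 3/8

t = 3/8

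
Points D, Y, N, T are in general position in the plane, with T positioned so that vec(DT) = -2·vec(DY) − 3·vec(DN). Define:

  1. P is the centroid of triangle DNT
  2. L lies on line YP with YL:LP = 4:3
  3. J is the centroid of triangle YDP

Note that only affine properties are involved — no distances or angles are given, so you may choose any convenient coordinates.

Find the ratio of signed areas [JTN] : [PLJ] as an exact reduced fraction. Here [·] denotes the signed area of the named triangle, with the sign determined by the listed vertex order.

Assign D = (0, 0), Y = (1, 0), N = (0, 1), T = (-2, -3) — the answer is frame-independent, so this choice is without loss of generality.
1. P is the centroid of triangle DNT ⇒ P = (-2/3, -2/3)
2. L lies on line YP with YL:LP = 4:3 ⇒ L = (1/21, -8/21)
3. J is the centroid of triangle YDP ⇒ J = (1/9, -2/9)
2·[JTN] = -26/9, 2·[PLJ] = 2/21
[JTN]:[PLJ] = -26/9:2/21 = -91/3

[JTN]:[PLJ] = -91/3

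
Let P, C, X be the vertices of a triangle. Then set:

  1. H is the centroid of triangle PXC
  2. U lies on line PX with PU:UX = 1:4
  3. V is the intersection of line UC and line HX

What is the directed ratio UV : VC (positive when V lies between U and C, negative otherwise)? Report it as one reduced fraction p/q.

Set P = (0, 0), C = (1, 0), X = (0, 1); any affine frame gives the same invariant.
1. H is the centroid of triangle PXC ⇒ H = (1/3, 1/3)
2. U lies on line PX with PU:UX = 1:4 ⇒ U = (0, 1/5)
3. V is the intersection of line UC and line HX ⇒ V = (4/9, 1/9)
V = U + t·(C−U) with t = 4/9, so UV:VC = t:(1−t) = 4/9:5/9

UV:VC = 4/5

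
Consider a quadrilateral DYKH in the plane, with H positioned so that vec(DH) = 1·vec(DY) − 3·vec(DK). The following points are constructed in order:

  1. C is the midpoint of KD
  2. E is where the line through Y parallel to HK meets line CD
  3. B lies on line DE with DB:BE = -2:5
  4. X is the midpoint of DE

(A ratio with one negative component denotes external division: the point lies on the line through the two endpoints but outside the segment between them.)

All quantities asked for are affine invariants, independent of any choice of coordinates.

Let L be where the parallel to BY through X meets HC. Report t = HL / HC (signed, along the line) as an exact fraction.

t = 46/37

Assign D = (0, 0), Y = (1, 0), K = (0, 1), H = (1, -3) — the answer is frame-independent, so this choice is without loss of generality.
1. C is the midpoint of KD ⇒ C = (0, 1/2)
2. E is where the line through Y parallel to HK meets line CD ⇒ E = (0, 4)
3. B lies on line DE with DB:BE = -2:5 ⇒ B = (0, -8/3)
4. X is the midpoint of DE ⇒ X = (0, 2)
through X parallel to BY: direction (1, 8/3); meets HC at L = (-9/37, 50/37)
L = H + t·(C−H) with t = 46/37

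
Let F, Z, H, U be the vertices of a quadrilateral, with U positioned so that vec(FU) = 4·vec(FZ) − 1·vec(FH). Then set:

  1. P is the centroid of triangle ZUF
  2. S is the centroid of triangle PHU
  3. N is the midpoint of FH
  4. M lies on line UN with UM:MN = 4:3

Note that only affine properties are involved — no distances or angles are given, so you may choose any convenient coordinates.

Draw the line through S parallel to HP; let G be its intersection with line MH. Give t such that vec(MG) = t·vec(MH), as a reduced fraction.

Set F = (0, 0), Z = (1, 0), H = (0, 1), U = (4, -1); any affine frame gives the same invariant.
1. P is the centroid of triangle ZUF ⇒ P = (5/3, -1/3)
2. S is the centroid of triangle PHU ⇒ S = (17/9, -1/9)
3. N is the midpoint of FH ⇒ N = (0, 1/2)
4. M lies on line UN with UM:MN = 4:3 ⇒ M = (12/7, -1/7)
through S parallel to HP: direction (5/3, -4/3); meets MH at G = (3, -1)
G = M + t·(H−M) with t = -3/4

t = -3/4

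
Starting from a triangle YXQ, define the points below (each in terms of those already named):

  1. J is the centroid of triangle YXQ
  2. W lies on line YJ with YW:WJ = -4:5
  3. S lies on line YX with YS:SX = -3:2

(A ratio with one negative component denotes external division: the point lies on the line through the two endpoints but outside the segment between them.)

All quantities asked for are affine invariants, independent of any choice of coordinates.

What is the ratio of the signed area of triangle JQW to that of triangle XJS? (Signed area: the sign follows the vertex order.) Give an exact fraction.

[JQW]:[XJS] = -5/2

Assign Y = (0, 0), X = (1, 0), Q = (0, 1) — the answer is frame-independent, so this choice is without loss of generality.
1. J is the centroid of triangle YXQ ⇒ J = (1/3, 1/3)
2. W lies on line YJ with YW:WJ = -4:5 ⇒ W = (-4/3, -4/3)
3. S lies on line YX with YS:SX = -3:2 ⇒ S = (3, 0)
2·[JQW] = 5/3, 2·[XJS] = -2/3
[JQW]:[XJS] = 5/3:-2/3 = -5/2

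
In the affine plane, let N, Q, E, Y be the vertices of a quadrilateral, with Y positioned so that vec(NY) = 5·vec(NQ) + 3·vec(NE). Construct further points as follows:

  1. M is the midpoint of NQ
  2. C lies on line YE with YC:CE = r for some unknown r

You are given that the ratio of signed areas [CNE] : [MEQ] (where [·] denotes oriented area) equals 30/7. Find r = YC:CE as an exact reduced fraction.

r = 4/3

Work in coordinates with N = (0, 0), Q = (1, 0), E = (0, 1), Y = (5, 3).
1. M is the midpoint of NQ ⇒ M = (1/2, 0)
2. With YC:CE = r, write λ = r/(r+1) so C = Y + λ·(E−Y); C is affine-linear in λ
Every point depending on C is an affine combination of C and λ-independent points, so each such coordinate is linear in λ; the λ² term in each signed area is a multiple of (E−Y)×(E−Y) = 0, so 2·[CNE] and 2·[MEQ] are each linear in λ. Evaluating at λ=0 and λ=1:
  2·[CNE] = 5·λ − 5,   2·[MEQ] = -1/2
So [CNE]:[MEQ] = (5·λ − 5) / (-1/2). Setting this equal to 30/7:
  5·λ − 5 = 30/7·(-1/2)  ⇒  λ = 4/7
Then r = λ/(1−λ) = (4/7)/(3/7) = 4/3. Check: with r = 4/3, C = (15/7, 13/7) and [CNE]:[MEQ] = 30/7 as required.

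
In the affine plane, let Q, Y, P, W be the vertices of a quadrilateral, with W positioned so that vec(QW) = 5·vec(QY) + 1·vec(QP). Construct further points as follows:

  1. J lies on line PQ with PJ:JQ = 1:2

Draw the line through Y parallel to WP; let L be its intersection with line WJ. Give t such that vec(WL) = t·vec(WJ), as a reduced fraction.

Set Q = (0, 0), Y = (1, 0), P = (0, 1), W = (5, 1); any affine frame gives the same invariant.
1. J lies on line PQ with PJ:JQ = 1:2 ⇒ J = (0, 2/3)
through Y parallel to WP: direction (-5, 0); meets WJ at L = (-10, 0)
L = W + t·(J−W) with t = 3

t = 3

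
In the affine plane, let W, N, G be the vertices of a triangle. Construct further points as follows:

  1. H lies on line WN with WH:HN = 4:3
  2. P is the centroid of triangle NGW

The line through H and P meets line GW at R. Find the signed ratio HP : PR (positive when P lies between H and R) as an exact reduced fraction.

HP:PR = 5/7

Work in coordinates with W = (0, 0), N = (1, 0), G = (0, 1).
1. H lies on line WN with WH:HN = 4:3 ⇒ H = (4/7, 0)
2. P is the centroid of triangle NGW ⇒ P = (1/3, 1/3)
line HP meets GW at R = (0, 4/5)
P = H + t·(R−H) with t = 5/12, so HP:PR = 5/12:7/12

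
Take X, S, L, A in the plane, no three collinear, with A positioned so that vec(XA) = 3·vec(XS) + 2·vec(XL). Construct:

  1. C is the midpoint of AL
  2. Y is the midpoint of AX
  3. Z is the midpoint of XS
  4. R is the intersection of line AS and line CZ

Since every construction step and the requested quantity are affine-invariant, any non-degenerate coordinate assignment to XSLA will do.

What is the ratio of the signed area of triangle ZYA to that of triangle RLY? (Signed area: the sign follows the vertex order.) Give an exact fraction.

[ZYA]:[RLY] = 2/15

Set X = (0, 0), S = (1, 0), L = (0, 1), A = (3, 2); any affine frame gives the same invariant.
1. C is the midpoint of AL ⇒ C = (3/2, 3/2)
2. Y is the midpoint of AX ⇒ Y = (3/2, 1)
3. Z is the midpoint of XS ⇒ Z = (1/2, 0)
4. R is the intersection of line AS and line CZ ⇒ R = (-1/2, -3/2)
2·[ZYA] = -1/2, 2·[RLY] = -15/4
[ZYA]:[RLY] = -1/2:-15/4 = 2/15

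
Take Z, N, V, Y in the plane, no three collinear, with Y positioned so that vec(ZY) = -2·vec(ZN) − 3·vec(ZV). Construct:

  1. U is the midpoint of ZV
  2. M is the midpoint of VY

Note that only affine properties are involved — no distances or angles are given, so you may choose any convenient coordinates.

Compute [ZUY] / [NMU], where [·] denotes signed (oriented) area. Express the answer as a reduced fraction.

Assign Z = (0, 0), N = (1, 0), V = (0, 1), Y = (-2, -3) — the answer is frame-independent, so this choice is without loss of generality.
1. U is the midpoint of ZV ⇒ U = (0, 1/2)
2. M is the midpoint of VY ⇒ M = (-1, -1)
2·[ZUY] = 1, 2·[NMU] = -2
[ZUY]:[NMU] = 1:-2 = -1/2

[ZUY]:[NMU] = -1/2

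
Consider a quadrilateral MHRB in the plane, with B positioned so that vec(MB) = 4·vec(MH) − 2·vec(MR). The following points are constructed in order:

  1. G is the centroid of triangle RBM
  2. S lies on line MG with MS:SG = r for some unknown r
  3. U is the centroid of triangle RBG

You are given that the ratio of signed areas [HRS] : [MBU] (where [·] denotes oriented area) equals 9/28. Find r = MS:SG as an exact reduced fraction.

Assign M = (0, 0), H = (1, 0), R = (0, 1), B = (4, -2) — the answer is frame-independent, so this choice is without loss of generality.
1. G is the centroid of triangle RBM ⇒ G = (4/3, -1/3)
2. With MS:SG = r, write λ = r/(r+1) so S = M + λ·(G−M); S is affine-linear in λ
3. U is the centroid of triangle RBG ⇒ U = (16/9, -4/9)
Every point depending on S is an affine combination of S and λ-independent points, so each such coordinate is linear in λ; the λ² term in each signed area is a multiple of (G−M)×(G−M) = 0, so 2·[HRS] and 2·[MBU] are each linear in λ. Evaluating at λ=0 and λ=1:
  2·[HRS] = −λ + 1,   2·[MBU] = 16/9
So [HRS]:[MBU] = (−λ + 1) / (16/9). Setting this equal to 9/28:
  −λ + 1 = 9/28·(16/9)  ⇒  λ = 3/7
Then r = λ/(1−λ) = (3/7)/(4/7) = 3/4. Check: with r = 3/4, S = (4/7, -1/7) and [HRS]:[MBU] = 9/28 as required.

r = 3/4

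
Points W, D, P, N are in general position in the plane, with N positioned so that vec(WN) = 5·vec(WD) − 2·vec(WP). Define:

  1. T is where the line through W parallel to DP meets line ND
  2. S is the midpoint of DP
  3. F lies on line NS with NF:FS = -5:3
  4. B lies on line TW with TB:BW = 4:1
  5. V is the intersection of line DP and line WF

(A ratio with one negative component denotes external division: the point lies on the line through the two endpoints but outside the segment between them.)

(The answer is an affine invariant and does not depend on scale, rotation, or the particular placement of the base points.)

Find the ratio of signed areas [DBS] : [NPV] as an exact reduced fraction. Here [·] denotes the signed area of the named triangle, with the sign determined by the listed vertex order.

Set W = (0, 0), D = (1, 0), P = (0, 1), N = (5, -2); any affine frame gives the same invariant.
1. T is where the line through W parallel to DP meets line ND ⇒ T = (-1, 1)
2. S is the midpoint of DP ⇒ S = (1/2, 1/2)
3. F lies on line NS with NF:FS = -5:3 ⇒ F = (-25/4, 17/4)
4. B lies on line TW with TB:BW = 4:1 ⇒ B = (-1/5, 1/5)
5. V is the intersection of line DP and line WF ⇒ V = (25/8, -17/8)
2·[DBS] = -1/2, 2·[NPV] = 25/4
[DBS]:[NPV] = -1/2:25/4 = -2/25

[DBS]:[NPV] = -2/25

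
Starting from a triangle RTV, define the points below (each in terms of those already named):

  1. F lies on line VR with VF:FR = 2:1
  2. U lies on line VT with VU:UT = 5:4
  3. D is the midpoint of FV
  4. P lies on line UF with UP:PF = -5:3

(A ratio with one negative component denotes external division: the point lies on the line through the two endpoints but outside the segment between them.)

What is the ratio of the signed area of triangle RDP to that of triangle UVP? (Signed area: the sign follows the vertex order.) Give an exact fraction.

[RDP]:[UVP] = 3/5

Assign R = (0, 0), T = (1, 0), V = (0, 1) — the answer is frame-independent, so this choice is without loss of generality.
1. F lies on line VR with VF:FR = 2:1 ⇒ F = (0, 1/3)
2. U lies on line VT with VU:UT = 5:4 ⇒ U = (5/9, 4/9)
3. D is the midpoint of FV ⇒ D = (0, 2/3)
4. P lies on line UF with UP:PF = -5:3 ⇒ P = (-5/6, 1/6)
2·[RDP] = 5/9, 2·[UVP] = 25/27
[RDP]:[UVP] = 5/9:25/27 = 3/5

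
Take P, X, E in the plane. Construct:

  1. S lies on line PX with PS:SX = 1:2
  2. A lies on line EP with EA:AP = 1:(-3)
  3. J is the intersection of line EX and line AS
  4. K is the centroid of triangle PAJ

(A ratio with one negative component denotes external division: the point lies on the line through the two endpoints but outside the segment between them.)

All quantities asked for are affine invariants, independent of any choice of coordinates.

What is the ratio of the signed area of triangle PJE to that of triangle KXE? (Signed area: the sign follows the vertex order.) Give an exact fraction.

[PJE]:[KXE] = 6/7

Set P = (0, 0), X = (1, 0), E = (0, 1); any affine frame gives the same invariant.
1. S lies on line PX with PS:SX = 1:2 ⇒ S = (1/3, 0)
2. A lies on line EP with EA:AP = 1:(-3) ⇒ A = (0, 3/2)
3. J is the intersection of line EX and line AS ⇒ J = (1/7, 6/7)
4. K is the centroid of triangle PAJ ⇒ K = (1/21, 11/14)
2·[PJE] = 1/7, 2·[KXE] = 1/6
[PJE]:[KXE] = 1/7:1/6 = 6/7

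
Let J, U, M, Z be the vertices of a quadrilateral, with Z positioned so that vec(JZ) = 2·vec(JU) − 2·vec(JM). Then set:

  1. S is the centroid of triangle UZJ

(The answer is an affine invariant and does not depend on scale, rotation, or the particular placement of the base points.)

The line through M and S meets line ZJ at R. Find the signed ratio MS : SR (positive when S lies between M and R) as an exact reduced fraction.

Set J = (0, 0), U = (1, 0), M = (0, 1), Z = (2, -2); any affine frame gives the same invariant.
1. S is the centroid of triangle UZJ ⇒ S = (1, -2/3)
line MS meets ZJ at R = (3/2, -3/2)
S = M + t·(R−M) with t = 2/3, so MS:SR = 2/3:1/3

MS:SR = 2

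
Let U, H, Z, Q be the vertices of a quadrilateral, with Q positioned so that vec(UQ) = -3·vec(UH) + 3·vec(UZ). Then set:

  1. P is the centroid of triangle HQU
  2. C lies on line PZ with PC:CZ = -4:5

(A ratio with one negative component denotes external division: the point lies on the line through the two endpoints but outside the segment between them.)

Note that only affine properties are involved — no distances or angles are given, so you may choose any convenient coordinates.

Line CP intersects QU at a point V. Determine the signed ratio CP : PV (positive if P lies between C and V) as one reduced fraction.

CP:PV = -8

Choose coordinates U = (0, 0), H = (1, 0), Z = (0, 1), Q = (-3, 3).
1. P is the centroid of triangle HQU ⇒ P = (-2/3, 1)
2. C lies on line PZ with PC:CZ = -4:5 ⇒ C = (-10/3, 1)
line CP meets QU at V = (-1, 1)
P = C + t·(V−C) with t = 8/7, so CP:PV = 8/7:-1/7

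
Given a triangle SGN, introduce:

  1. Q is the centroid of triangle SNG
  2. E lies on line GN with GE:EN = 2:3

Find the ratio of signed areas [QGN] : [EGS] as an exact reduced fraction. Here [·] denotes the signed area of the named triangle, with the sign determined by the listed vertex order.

[QGN]:[EGS] = -5/6

Work in coordinates with S = (0, 0), G = (1, 0), N = (0, 1).
1. Q is the centroid of triangle SNG ⇒ Q = (1/3, 1/3)
2. E lies on line GN with GE:EN = 2:3 ⇒ E = (3/5, 2/5)
2·[QGN] = 1/3, 2·[EGS] = -2/5
[QGN]:[EGS] = 1/3:-2/5 = -5/6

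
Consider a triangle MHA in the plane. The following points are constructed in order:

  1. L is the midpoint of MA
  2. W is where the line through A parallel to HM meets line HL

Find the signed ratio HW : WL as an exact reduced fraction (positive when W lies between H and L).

Choose coordinates M = (0, 0), H = (1, 0), A = (0, 1).
1. L is the midpoint of MA ⇒ L = (0, 1/2)
2. W is where the line through A parallel to HM meets line HL ⇒ W = (-1, 1)
W = H + t·(L−H) with t = 2, so HW:WL = t:(1−t) = 2:-1

HW:WL = -2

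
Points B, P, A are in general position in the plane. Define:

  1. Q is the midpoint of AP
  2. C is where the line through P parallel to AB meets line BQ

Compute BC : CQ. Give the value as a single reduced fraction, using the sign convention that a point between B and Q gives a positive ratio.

BC:CQ = -2

Assign B = (0, 0), P = (1, 0), A = (0, 1) — the answer is frame-independent, so this choice is without loss of generality.
1. Q is the midpoint of AP ⇒ Q = (1/2, 1/2)
2. C is where the line through P parallel to AB meets line BQ ⇒ C = (1, 1)
C = B + t·(Q−B) with t = 2, so BC:CQ = t:(1−t) = 2:-1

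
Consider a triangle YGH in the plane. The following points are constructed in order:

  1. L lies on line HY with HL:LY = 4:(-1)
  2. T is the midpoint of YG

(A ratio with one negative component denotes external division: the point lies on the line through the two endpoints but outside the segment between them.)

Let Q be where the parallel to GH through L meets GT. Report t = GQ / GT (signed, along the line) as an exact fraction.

t = 8/3

Assign Y = (0, 0), G = (1, 0), H = (0, 1) — the answer is frame-independent, so this choice is without loss of generality.
1. L lies on line HY with HL:LY = 4:(-1) ⇒ L = (0, -1/3)
2. T is the midpoint of YG ⇒ T = (1/2, 0)
through L parallel to GH: direction (-1, 1); meets GT at Q = (-1/3, 0)
Q = G + t·(T−G) with t = 8/3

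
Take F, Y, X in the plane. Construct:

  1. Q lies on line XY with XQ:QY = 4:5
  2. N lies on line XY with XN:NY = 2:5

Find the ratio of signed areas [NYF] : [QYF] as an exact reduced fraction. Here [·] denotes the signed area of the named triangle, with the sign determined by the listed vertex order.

Set F = (0, 0), Y = (1, 0), X = (0, 1); any affine frame gives the same invariant.
1. Q lies on line XY with XQ:QY = 4:5 ⇒ Q = (4/9, 5/9)
2. N lies on line XY with XN:NY = 2:5 ⇒ N = (2/7, 5/7)
2·[NYF] = -5/7, 2·[QYF] = -5/9
[NYF]:[QYF] = -5/7:-5/9 = 9/7

[NYF]:[QYF] = 9/7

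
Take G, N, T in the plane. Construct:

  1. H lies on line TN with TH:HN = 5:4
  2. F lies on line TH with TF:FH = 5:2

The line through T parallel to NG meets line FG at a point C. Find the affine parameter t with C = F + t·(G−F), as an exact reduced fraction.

Set G = (0, 0), N = (1, 0), T = (0, 1); any affine frame gives the same invariant.
1. H lies on line TN with TH:HN = 5:4 ⇒ H = (5/9, 4/9)
2. F lies on line TH with TF:FH = 5:2 ⇒ F = (25/63, 38/63)
through T parallel to NG: direction (-1, 0); meets FG at C = (25/38, 1)
C = F + t·(G−F) with t = -25/38

t = -25/38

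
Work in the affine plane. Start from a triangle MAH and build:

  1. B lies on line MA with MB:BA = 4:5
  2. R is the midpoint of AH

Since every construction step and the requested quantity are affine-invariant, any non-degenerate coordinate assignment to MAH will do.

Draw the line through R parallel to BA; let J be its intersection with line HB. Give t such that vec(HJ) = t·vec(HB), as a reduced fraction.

t = 1/2

Set M = (0, 0), A = (1, 0), H = (0, 1); any affine frame gives the same invariant.
1. B lies on line MA with MB:BA = 4:5 ⇒ B = (4/9, 0)
2. R is the midpoint of AH ⇒ R = (1/2, 1/2)
through R parallel to BA: direction (5/9, 0); meets HB at J = (2/9, 1/2)
J = H + t·(B−H) with t = 1/2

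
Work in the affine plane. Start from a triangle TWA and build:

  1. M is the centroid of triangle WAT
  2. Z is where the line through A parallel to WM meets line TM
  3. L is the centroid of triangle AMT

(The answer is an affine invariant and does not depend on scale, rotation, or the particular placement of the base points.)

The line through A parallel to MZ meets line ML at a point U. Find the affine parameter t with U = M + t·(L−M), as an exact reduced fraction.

Set T = (0, 0), W = (1, 0), A = (0, 1); any affine frame gives the same invariant.
1. M is the centroid of triangle WAT ⇒ M = (1/3, 1/3)
2. Z is where the line through A parallel to WM meets line TM ⇒ Z = (2/3, 2/3)
3. L is the centroid of triangle AMT ⇒ L = (1/9, 4/9)
through A parallel to MZ: direction (1/3, 1/3); meets ML at U = (-1/3, 2/3)
U = M + t·(L−M) with t = 3

t = 3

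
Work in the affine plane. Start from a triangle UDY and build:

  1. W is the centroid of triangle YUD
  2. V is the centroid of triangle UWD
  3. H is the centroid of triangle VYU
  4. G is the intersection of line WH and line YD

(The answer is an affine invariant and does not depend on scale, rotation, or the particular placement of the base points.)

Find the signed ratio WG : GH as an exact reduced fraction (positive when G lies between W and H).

Set U = (0, 0), D = (1, 0), Y = (0, 1); any affine frame gives the same invariant.
1. W is the centroid of triangle YUD ⇒ W = (1/3, 1/3)
2. V is the centroid of triangle UWD ⇒ V = (4/9, 1/9)
3. H is the centroid of triangle VYU ⇒ H = (4/27, 10/27)
4. G is the intersection of line WH and line YD ⇒ G = (3/4, 1/4)
G = W + t·(H−W) with t = -9/4, so WG:GH = t:(1−t) = -9/4:13/4

WG:GH = -9/13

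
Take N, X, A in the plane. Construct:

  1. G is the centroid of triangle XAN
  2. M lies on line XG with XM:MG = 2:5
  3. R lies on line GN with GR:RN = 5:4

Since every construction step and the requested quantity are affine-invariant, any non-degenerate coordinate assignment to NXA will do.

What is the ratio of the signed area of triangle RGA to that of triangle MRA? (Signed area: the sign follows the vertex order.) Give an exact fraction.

Work in coordinates with N = (0, 0), X = (1, 0), A = (0, 1).
1. G is the centroid of triangle XAN ⇒ G = (1/3, 1/3)
2. M lies on line XG with XM:MG = 2:5 ⇒ M = (17/21, 2/21)
3. R lies on line GN with GR:RN = 5:4 ⇒ R = (4/27, 4/27)
2·[RGA] = 5/27, 2·[MRA] = -5/9
[RGA]:[MRA] = 5/27:-5/9 = -1/3

[RGA]:[MRA] = -1/3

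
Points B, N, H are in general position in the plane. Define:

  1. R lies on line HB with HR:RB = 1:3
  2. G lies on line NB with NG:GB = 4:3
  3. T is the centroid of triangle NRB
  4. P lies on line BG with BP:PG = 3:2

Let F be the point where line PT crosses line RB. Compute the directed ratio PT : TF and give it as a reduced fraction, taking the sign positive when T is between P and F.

Assign B = (0, 0), N = (1, 0), H = (0, 1) — the answer is frame-independent, so this choice is without loss of generality.
1. R lies on line HB with HR:RB = 1:3 ⇒ R = (0, 3/4)
2. G lies on line NB with NG:GB = 4:3 ⇒ G = (3/7, 0)
3. T is the centroid of triangle NRB ⇒ T = (1/3, 1/4)
4. P lies on line BG with BP:PG = 3:2 ⇒ P = (9/35, 0)
line PT meets RB at F = (0, -27/32)
T = P + t·(F−P) with t = -8/27, so PT:TF = -8/27:35/27

PT:TF = -8/35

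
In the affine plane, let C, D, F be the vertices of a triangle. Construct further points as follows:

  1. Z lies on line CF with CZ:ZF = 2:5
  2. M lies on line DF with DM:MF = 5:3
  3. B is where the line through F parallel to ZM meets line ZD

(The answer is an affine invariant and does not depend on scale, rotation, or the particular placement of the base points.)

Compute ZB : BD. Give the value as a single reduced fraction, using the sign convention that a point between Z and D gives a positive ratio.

Choose coordinates C = (0, 0), D = (1, 0), F = (0, 1).
1. Z lies on line CF with CZ:ZF = 2:5 ⇒ Z = (0, 2/7)
2. M lies on line DF with DM:MF = 5:3 ⇒ M = (3/8, 5/8)
3. B is where the line through F parallel to ZM meets line ZD ⇒ B = (-3/5, 16/35)
B = Z + t·(D−Z) with t = -3/5, so ZB:BD = t:(1−t) = -3/5:8/5

ZB:BD = -3/8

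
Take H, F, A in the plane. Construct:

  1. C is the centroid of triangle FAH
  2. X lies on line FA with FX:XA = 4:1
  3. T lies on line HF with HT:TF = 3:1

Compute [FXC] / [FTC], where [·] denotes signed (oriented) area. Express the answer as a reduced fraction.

[FXC]:[FTC] = -16/5

Work in coordinates with H = (0, 0), F = (1, 0), A = (0, 1).
1. C is the centroid of triangle FAH ⇒ C = (1/3, 1/3)
2. X lies on line FA with FX:XA = 4:1 ⇒ X = (1/5, 4/5)
3. T lies on line HF with HT:TF = 3:1 ⇒ T = (3/4, 0)
2·[FXC] = 4/15, 2·[FTC] = -1/12
[FXC]:[FTC] = 4/15:-1/12 = -16/5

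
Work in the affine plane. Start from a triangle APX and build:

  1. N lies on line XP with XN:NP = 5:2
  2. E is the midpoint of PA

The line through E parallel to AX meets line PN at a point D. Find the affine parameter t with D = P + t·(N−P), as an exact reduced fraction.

t = 7/4

Assign A = (0, 0), P = (1, 0), X = (0, 1) — the answer is frame-independent, so this choice is without loss of generality.
1. N lies on line XP with XN:NP = 5:2 ⇒ N = (5/7, 2/7)
2. E is the midpoint of PA ⇒ E = (1/2, 0)
through E parallel to AX: direction (0, 1); meets PN at D = (1/2, 1/2)
D = P + t·(N−P) with t = 7/4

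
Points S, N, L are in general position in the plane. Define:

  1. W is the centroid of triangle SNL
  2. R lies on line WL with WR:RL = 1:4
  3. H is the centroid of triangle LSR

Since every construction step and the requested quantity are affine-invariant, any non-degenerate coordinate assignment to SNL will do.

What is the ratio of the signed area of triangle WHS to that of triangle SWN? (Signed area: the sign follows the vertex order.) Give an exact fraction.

[WHS]:[SWN] = -2/5

Work in coordinates with S = (0, 0), N = (1, 0), L = (0, 1).
1. W is the centroid of triangle SNL ⇒ W = (1/3, 1/3)
2. R lies on line WL with WR:RL = 1:4 ⇒ R = (4/15, 7/15)
3. H is the centroid of triangle LSR ⇒ H = (4/45, 22/45)
2·[WHS] = 2/15, 2·[SWN] = -1/3
[WHS]:[SWN] = 2/15:-1/3 = -2/5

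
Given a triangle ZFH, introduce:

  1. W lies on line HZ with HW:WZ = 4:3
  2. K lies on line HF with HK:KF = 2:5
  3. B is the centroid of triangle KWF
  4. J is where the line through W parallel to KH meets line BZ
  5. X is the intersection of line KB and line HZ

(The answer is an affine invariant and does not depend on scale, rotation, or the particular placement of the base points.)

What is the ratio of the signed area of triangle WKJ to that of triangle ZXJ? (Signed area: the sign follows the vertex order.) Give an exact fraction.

[WKJ]:[ZXJ] = 12/29

Work in coordinates with Z = (0, 0), F = (1, 0), H = (0, 1).
1. W lies on line HZ with HW:WZ = 4:3 ⇒ W = (0, 3/7)
2. K lies on line HF with HK:KF = 2:5 ⇒ K = (2/7, 5/7)
3. B is the centroid of triangle KWF ⇒ B = (3/7, 8/21)
4. J is where the line through W parallel to KH meets line BZ ⇒ J = (27/119, 24/119)
5. X is the intersection of line KB and line HZ ⇒ X = (0, 29/21)
2·[WKJ] = -108/833, 2·[ZXJ] = -261/833
[WKJ]:[ZXJ] = -108/833:-261/833 = 12/29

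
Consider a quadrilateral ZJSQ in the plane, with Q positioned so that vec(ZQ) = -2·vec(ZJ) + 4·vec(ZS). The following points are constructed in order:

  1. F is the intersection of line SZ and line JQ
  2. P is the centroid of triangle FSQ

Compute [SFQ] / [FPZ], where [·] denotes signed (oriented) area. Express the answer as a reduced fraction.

Work in coordinates with Z = (0, 0), J = (1, 0), S = (0, 1), Q = (-2, 4).
1. F is the intersection of line SZ and line JQ ⇒ F = (0, 4/3)
2. P is the centroid of triangle FSQ ⇒ P = (-2/3, 19/9)
2·[SFQ] = 2/3, 2·[FPZ] = 8/9
[SFQ]:[FPZ] = 2/3:8/9 = 3/4

[SFQ]:[FPZ] = 3/4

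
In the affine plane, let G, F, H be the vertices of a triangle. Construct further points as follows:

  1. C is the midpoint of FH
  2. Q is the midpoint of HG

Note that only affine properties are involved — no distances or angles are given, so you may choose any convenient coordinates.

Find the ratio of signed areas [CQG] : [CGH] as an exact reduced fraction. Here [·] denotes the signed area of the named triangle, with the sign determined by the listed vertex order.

[CQG]:[CGH] = -1/2

Choose coordinates G = (0, 0), F = (1, 0), H = (0, 1).
1. C is the midpoint of FH ⇒ C = (1/2, 1/2)
2. Q is the midpoint of HG ⇒ Q = (0, 1/2)
2·[CQG] = 1/4, 2·[CGH] = -1/2
[CQG]:[CGH] = 1/4:-1/2 = -1/2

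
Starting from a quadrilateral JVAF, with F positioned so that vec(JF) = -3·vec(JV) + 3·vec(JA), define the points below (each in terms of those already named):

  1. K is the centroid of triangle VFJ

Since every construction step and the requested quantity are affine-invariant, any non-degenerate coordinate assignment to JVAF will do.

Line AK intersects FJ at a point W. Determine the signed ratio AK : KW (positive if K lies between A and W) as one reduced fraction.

AK:KW = 2

Choose coordinates J = (0, 0), V = (1, 0), A = (0, 1), F = (-3, 3).
1. K is the centroid of triangle VFJ ⇒ K = (-2/3, 1)
line AK meets FJ at W = (-1, 1)
K = A + t·(W−A) with t = 2/3, so AK:KW = 2/3:1/3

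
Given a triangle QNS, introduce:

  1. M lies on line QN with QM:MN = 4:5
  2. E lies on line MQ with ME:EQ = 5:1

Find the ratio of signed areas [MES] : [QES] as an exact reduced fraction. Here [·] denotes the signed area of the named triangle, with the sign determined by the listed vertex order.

[MES]:[QES] = -5

Assign Q = (0, 0), N = (1, 0), S = (0, 1) — the answer is frame-independent, so this choice is without loss of generality.
1. M lies on line QN with QM:MN = 4:5 ⇒ M = (4/9, 0)
2. E lies on line MQ with ME:EQ = 5:1 ⇒ E = (2/27, 0)
2·[MES] = -10/27, 2·[QES] = 2/27
[MES]:[QES] = -10/27:2/27 = -5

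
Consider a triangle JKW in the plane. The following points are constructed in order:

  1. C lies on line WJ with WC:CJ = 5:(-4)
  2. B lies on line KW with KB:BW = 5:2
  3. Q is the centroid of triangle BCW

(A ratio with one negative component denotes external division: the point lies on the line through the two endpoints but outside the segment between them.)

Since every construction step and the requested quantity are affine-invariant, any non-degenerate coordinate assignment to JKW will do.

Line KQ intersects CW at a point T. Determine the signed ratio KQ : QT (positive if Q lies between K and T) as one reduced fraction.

KQ:QT = 19/2

Assign J = (0, 0), K = (1, 0), W = (0, 1) — the answer is frame-independent, so this choice is without loss of generality.
1. C lies on line WJ with WC:CJ = 5:(-4) ⇒ C = (0, -4)
2. B lies on line KW with KB:BW = 5:2 ⇒ B = (2/7, 5/7)
3. Q is the centroid of triangle BCW ⇒ Q = (2/21, -16/21)
line KQ meets CW at T = (0, -16/19)
Q = K + t·(T−K) with t = 19/21, so KQ:QT = 19/21:2/21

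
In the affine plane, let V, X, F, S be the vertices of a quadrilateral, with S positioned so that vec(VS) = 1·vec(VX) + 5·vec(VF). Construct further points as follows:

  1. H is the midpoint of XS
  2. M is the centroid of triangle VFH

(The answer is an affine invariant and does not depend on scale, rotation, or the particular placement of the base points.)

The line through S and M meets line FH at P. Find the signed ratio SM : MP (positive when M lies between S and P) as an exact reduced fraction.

Set V = (0, 0), X = (1, 0), F = (0, 1), S = (1, 5); any affine frame gives the same invariant.
1. H is the midpoint of XS ⇒ H = (1, 5/2)
2. M is the centroid of triangle VFH ⇒ M = (1/3, 7/6)
line SM meets FH at P = (7/17, 55/34)
M = S + t·(P−S) with t = 17/15, so SM:MP = 17/15:-2/15

SM:MP = -17/2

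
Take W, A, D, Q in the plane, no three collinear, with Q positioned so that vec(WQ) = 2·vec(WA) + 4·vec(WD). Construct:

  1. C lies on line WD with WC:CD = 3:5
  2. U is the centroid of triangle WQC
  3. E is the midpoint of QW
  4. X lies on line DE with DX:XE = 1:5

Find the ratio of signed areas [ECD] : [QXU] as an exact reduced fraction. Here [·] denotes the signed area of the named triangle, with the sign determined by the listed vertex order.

[ECD]:[QXU] = -90/127

Set W = (0, 0), A = (1, 0), D = (0, 1), Q = (2, 4); any affine frame gives the same invariant.
1. C lies on line WD with WC:CD = 3:5 ⇒ C = (0, 3/8)
2. U is the centroid of triangle WQC ⇒ U = (2/3, 35/24)
3. E is the midpoint of QW ⇒ E = (1, 2)
4. X lies on line DE with DX:XE = 1:5 ⇒ X = (1/6, 7/6)
2·[ECD] = -5/8, 2·[QXU] = 127/144
[ECD]:[QXU] = -5/8:127/144 = -90/127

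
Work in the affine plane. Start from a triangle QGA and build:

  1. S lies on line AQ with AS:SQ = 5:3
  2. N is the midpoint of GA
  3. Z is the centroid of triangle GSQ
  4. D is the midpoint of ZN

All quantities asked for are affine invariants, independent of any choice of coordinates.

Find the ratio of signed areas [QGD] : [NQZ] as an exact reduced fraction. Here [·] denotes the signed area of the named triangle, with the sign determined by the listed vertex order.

[QGD]:[NQZ] = 3

Work in coordinates with Q = (0, 0), G = (1, 0), A = (0, 1).
1. S lies on line AQ with AS:SQ = 5:3 ⇒ S = (0, 3/8)
2. N is the midpoint of GA ⇒ N = (1/2, 1/2)
3. Z is the centroid of triangle GSQ ⇒ Z = (1/3, 1/8)
4. D is the midpoint of ZN ⇒ D = (5/12, 5/16)
2·[QGD] = 5/16, 2·[NQZ] = 5/48
[QGD]:[NQZ] = 5/16:5/48 = 3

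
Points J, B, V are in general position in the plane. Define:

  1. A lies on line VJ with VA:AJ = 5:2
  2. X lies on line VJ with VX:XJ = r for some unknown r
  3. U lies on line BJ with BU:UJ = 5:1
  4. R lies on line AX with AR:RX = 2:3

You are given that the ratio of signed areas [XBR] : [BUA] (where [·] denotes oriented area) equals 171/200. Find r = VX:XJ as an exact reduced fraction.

Set J = (0, 0), B = (1, 0), V = (0, 1); any affine frame gives the same invariant.
1. A lies on line VJ with VA:AJ = 5:2 ⇒ A = (0, 2/7)
2. With VX:XJ = r, write λ = r/(r+1) so X = V + λ·(J−V); X is affine-linear in λ
3. U lies on line BJ with BU:UJ = 5:1 ⇒ U = (1/6, 0)
4. R lies on line AX with AR:RX = 2:3 ⇒ R is an affine combination of earlier points and hence also affine-linear in λ
Every point depending on X is an affine combination of X and λ-independent points, so each such coordinate is linear in λ; the λ² term in each signed area is a multiple of (J−V)×(J−V) = 0, so 2·[XBR] and 2·[BUA] are each linear in λ. Evaluating at λ=0 and λ=1:
  2·[XBR] = 3/5·λ − 3/7,   2·[BUA] = -5/21
So [XBR]:[BUA] = (3/5·λ − 3/7) / (-5/21). Setting this equal to 171/200:
  3/5·λ − 3/7 = 171/200·(-5/21)  ⇒  λ = 3/8
Then r = λ/(1−λ) = (3/8)/(5/8) = 3/5. Check: with r = 3/5, X = (0, 5/8) and [XBR]:[BUA] = 171/200 as required.

r = 3/5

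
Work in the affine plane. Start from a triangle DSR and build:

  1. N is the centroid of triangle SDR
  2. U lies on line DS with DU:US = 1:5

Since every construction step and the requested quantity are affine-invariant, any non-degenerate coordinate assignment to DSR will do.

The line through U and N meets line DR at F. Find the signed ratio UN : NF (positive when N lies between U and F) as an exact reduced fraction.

UN:NF = -1/2

Assign D = (0, 0), S = (1, 0), R = (0, 1) — the answer is frame-independent, so this choice is without loss of generality.
1. N is the centroid of triangle SDR ⇒ N = (1/3, 1/3)
2. U lies on line DS with DU:US = 1:5 ⇒ U = (1/6, 0)
line UN meets DR at F = (0, -1/3)
N = U + t·(F−U) with t = -1, so UN:NF = -1:2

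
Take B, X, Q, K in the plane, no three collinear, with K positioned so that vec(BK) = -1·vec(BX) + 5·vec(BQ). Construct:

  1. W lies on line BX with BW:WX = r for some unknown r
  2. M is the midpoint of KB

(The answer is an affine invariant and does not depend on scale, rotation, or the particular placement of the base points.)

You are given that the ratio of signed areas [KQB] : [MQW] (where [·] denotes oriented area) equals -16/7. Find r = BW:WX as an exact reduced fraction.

Set B = (0, 0), X = (1, 0), Q = (0, 1), K = (-1, 5); any affine frame gives the same invariant.
1. With BW:WX = r, write λ = r/(r+1) so W = B + λ·(X−B); W is affine-linear in λ
2. M is the midpoint of KB ⇒ M = (-1/2, 5/2)
Every point depending on W is an affine combination of W and λ-independent points, so each such coordinate is linear in λ; the λ² term in each signed area is a multiple of (X−B)×(X−B) = 0, so 2·[KQB] and 2·[MQW] are each linear in λ. Evaluating at λ=0 and λ=1:
  2·[KQB] = -1,   2·[MQW] = 3/2·λ − 1/2
So [KQB]:[MQW] = (-1) / (3/2·λ − 1/2). Setting this equal to -16/7:
  -1 = -16/7·(3/2·λ − 1/2)  ⇒  λ = 5/8
Then r = λ/(1−λ) = (5/8)/(3/8) = 5/3. Check: with r = 5/3, W = (5/8, 0) and [KQB]:[MQW] = -16/7 as required.

r = 5/3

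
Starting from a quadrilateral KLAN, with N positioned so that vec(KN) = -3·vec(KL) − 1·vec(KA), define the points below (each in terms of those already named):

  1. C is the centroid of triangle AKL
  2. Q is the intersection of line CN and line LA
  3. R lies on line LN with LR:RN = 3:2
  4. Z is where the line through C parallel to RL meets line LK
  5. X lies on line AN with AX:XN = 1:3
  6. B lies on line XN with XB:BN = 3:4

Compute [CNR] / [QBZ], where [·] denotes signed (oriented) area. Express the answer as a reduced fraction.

Choose coordinates K = (0, 0), L = (1, 0), A = (0, 1), N = (-3, -1).
1. C is the centroid of triangle AKL ⇒ C = (1/3, 1/3)
2. Q is the intersection of line CN and line LA ⇒ Q = (4/7, 3/7)
3. R lies on line LN with LR:RN = 3:2 ⇒ R = (-7/5, -3/5)
4. Z is where the line through C parallel to RL meets line LK ⇒ Z = (-1, 0)
5. X lies on line AN with AX:XN = 1:3 ⇒ X = (-3/4, 1/2)
6. B lies on line XN with XB:BN = 3:4 ⇒ B = (-12/7, -1/7)
2·[CNR] = 4/5, 2·[QBZ] = 4/49
[CNR]:[QBZ] = 4/5:4/49 = 49/5

[CNR]:[QBZ] = 49/5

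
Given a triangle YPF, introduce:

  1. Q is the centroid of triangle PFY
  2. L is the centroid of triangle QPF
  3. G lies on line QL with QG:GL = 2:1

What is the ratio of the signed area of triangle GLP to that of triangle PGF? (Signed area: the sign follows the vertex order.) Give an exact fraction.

Work in coordinates with Y = (0, 0), P = (1, 0), F = (0, 1).
1. Q is the centroid of triangle PFY ⇒ Q = (1/3, 1/3)
2. L is the centroid of triangle QPF ⇒ L = (4/9, 4/9)
3. G lies on line QL with QG:GL = 2:1 ⇒ G = (11/27, 11/27)
2·[GLP] = -1/27, 2·[PGF] = -5/27
[GLP]:[PGF] = -1/27:-5/27 = 1/5

[GLP]:[PGF] = 1/5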